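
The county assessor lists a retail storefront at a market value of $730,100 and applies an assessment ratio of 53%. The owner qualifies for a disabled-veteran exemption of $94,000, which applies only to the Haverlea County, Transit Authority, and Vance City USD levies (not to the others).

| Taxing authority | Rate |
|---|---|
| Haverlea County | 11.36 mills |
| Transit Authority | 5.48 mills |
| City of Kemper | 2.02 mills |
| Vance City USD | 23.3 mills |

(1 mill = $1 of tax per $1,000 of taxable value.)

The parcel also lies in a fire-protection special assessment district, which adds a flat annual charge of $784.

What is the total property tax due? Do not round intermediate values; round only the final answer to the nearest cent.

Assessed value = $730,100 × 0.53 = $386,953
Haverlea County: ($386,953 − $94,000) × 0.01136 = $292,953 × 0.01136 = $3,327.94608
Transit Authority: ($386,953 − $94,000) × 0.00548 = $292,953 × 0.00548 = $1,605.38244
City of Kemper: $386,953 × 0.00202 = $781.64506
Vance City USD: ($386,953 − $94,000) × 0.0233 = $292,953 × 0.0233 = $6,825.8049
Levies subtotal = $12,540.77848
Total = $12,540.77848 + $784 = $13,324.77848

$13,324.78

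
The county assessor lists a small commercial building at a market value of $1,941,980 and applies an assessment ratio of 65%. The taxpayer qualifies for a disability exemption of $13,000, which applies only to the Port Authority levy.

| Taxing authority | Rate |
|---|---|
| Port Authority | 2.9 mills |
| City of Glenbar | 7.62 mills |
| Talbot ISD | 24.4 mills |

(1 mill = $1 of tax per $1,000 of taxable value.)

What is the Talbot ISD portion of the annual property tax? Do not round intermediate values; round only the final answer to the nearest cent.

$30,799.80

Assessed value = $1,941,980 × 0.65 = $1,262,287
Talbot ISD taxable value = $1,262,287 (exemption does not apply)
Talbot ISD levy = $1,262,287 × 0.0244 = $30,799.8028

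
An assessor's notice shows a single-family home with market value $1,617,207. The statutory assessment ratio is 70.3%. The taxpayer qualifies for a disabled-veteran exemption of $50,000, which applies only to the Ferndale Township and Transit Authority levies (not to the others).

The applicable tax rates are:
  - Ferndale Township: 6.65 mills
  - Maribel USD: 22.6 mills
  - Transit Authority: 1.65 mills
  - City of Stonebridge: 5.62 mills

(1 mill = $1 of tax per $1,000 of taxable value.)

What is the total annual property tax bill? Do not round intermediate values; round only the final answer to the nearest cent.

Assessed value = $1,617,207 × 0.703 = $1,136,896.521
Ferndale Township: ($1,136,896.521 − $50,000) × 0.00665 = $1,086,896.521 × 0.00665 = $7,227.86186465
Maribel USD: $1,136,896.521 × 0.0226 = $25,693.8613746
Transit Authority: ($1,136,896.521 − $50,000) × 0.00165 = $1,086,896.521 × 0.00165 = $1,793.37925965
City of Stonebridge: $1,136,896.521 × 0.00562 = $6,389.35844802
Total = $41,104.46094692

$41,104.46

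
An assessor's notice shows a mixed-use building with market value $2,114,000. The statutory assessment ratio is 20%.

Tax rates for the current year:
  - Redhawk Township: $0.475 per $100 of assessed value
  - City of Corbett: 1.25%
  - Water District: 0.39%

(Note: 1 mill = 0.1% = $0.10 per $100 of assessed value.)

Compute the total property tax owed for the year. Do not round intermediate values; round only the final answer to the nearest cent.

$8,942.22

Assessed value = $2,114,000 × 0.2 = $422,800
Redhawk Township: $422,800 × 0.00475 = $2,008.3
City of Corbett: $422,800 × 0.0125 = $5,285
Water District: $422,800 × 0.0039 = $1,648.92
Total = $8,942.22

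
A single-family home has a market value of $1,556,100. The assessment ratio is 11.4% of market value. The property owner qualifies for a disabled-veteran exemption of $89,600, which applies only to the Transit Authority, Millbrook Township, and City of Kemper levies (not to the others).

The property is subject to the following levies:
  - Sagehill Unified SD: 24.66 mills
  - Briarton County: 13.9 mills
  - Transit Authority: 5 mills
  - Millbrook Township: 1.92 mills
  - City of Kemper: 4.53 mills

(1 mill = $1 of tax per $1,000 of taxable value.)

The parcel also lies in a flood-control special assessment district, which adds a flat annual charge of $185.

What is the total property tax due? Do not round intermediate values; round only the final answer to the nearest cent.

Assessed value = $1,556,100 × 0.114 = $177,395.4
Sagehill Unified SD: $177,395.4 × 0.02466 = $4,374.570564
Briarton County: $177,395.4 × 0.0139 = $2,465.79606
Transit Authority: ($177,395.4 − $89,600) × 0.005 = $87,795.4 × 0.005 = $438.977
Millbrook Township: ($177,395.4 − $89,600) × 0.00192 = $87,795.4 × 0.00192 = $168.567168
City of Kemper: ($177,395.4 − $89,600) × 0.00453 = $87,795.4 × 0.00453 = $397.713162
Levies subtotal = $7,845.623954
Total = $7,845.623954 + $185 = $8,030.623954

$8,030.62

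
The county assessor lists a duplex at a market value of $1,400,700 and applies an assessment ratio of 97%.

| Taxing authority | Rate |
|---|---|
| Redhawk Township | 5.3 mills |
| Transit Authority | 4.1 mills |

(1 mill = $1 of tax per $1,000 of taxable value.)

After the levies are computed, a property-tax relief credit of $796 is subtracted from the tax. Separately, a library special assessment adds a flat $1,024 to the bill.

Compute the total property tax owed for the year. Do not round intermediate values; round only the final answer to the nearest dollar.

Assessed value = $1,400,700 × 0.97 = $1,358,679
Redhawk Township: $1,358,679 × 0.0053 = $7,200.9987
Transit Authority: $1,358,679 × 0.0041 = $5,570.5839
Levies subtotal = $12,771.5826
After credit = $12,771.5826 − $796 = $11,975.5826
Total = $11,975.5826 + $1,024 = $12,999.5826

$13,000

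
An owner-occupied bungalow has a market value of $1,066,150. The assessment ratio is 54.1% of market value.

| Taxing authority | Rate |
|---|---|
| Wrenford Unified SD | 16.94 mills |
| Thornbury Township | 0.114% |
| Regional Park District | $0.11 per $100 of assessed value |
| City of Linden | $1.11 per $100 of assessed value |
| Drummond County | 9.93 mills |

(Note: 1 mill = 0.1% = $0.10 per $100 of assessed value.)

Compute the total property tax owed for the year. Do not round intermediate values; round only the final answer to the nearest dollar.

Assessed value = $1,066,150 × 0.541 = $576,787.15
Wrenford Unified SD: $576,787.15 × 0.01694 = $9,770.774321
Thornbury Township: $576,787.15 × 0.00114 = $657.537351
Regional Park District: $576,787.15 × 0.0011 = $634.465865
City of Linden: $576,787.15 × 0.0111 = $6,402.337365
Drummond County: $576,787.15 × 0.00993 = $5,727.4963995
Total = $23,192.6113015

$23,193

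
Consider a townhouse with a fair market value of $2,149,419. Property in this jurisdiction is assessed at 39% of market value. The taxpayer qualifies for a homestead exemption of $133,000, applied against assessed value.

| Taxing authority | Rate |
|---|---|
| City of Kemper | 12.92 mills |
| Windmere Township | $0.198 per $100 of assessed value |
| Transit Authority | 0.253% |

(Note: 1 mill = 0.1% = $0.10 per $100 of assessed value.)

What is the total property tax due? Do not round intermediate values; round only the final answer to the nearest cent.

Assessed value = $2,149,419 × 0.39 = $838,273.41
Taxable value = $838,273.41 − $133,000 = $705,273.41
City of Kemper: $705,273.41 × 0.01292 = $9,112.1324572
Windmere Township: $705,273.41 × 0.00198 = $1,396.4413518
Transit Authority: $705,273.41 × 0.00253 = $1,784.3417273
Total = $12,292.9155363

$12,292.92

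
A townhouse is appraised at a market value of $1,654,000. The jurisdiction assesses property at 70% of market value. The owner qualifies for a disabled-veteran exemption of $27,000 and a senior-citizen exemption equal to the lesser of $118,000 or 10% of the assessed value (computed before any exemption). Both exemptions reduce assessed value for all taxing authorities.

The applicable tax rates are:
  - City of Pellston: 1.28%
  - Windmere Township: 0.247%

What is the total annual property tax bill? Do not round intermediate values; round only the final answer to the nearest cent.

$15,499.36

Assessed value = $1,654,000 × 0.7 = $1,157,800
Senior-citizen exemption = min($118,000, 10% × $1,157,800) = min($118,000, $115,780) = $115,780 (percentage binds)
Taxable value = $1,157,800 − $27,000 − $115,780 = $1,015,020
City of Pellston: $1,015,020 × 0.0128 = $12,992.256
Windmere Township: $1,015,020 × 0.00247 = $2,507.0994
Total = $15,499.3554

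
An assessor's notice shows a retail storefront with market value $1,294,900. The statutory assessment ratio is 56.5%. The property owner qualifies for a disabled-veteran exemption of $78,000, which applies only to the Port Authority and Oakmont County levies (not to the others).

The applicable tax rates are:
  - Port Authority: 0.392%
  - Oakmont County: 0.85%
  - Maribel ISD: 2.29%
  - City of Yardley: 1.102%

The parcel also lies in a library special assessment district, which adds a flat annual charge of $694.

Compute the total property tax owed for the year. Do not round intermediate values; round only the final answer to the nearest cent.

$33,628.44

Assessed value = $1,294,900 × 0.565 = $731,618.5
Port Authority: ($731,618.5 − $78,000) × 0.00392 = $653,618.5 × 0.00392 = $2,562.18452
Oakmont County: ($731,618.5 − $78,000) × 0.0085 = $653,618.5 × 0.0085 = $5,555.75725
Maribel ISD: $731,618.5 × 0.0229 = $16,754.06365
City of Yardley: $731,618.5 × 0.01102 = $8,062.43587
Levies subtotal = $32,934.44129
Total = $32,934.44129 + $694 = $33,628.44129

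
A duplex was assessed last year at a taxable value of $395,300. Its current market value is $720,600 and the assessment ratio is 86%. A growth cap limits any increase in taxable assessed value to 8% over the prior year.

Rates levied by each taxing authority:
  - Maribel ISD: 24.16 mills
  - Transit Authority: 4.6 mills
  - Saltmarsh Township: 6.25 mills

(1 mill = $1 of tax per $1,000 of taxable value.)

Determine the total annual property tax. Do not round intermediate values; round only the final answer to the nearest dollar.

Uncapped assessed value = $720,600 × 0.86 = $619,716
Cap limit = $395,300 × 1.08 = $426,924
Taxable assessed value = min($619,716, $426,924) = $426,924 (cap binds)
Maribel ISD: $426,924 × 0.02416 = $10,314.48384
Transit Authority: $426,924 × 0.0046 = $1,963.8504
Saltmarsh Township: $426,924 × 0.00625 = $2,668.275
Total = $14,946.60924

$14,947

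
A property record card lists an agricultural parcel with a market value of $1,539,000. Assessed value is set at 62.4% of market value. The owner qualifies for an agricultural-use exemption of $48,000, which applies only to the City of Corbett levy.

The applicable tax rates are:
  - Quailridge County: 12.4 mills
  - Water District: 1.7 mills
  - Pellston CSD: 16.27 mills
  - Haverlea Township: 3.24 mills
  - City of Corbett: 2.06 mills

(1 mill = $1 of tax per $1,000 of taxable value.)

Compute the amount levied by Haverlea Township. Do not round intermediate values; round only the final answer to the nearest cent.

Assessed value = $1,539,000 × 0.624 = $960,336
Haverlea Township taxable value = $960,336 (exemption does not apply)
Haverlea Township levy = $960,336 × 0.00324 = $3,111.48864

$3,111.49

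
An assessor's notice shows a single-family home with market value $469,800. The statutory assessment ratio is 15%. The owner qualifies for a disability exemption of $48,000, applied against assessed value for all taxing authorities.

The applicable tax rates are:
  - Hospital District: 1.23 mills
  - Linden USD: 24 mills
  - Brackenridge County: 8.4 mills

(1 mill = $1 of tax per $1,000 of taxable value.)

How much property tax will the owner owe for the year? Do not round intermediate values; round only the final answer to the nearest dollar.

Assessed value = $469,800 × 0.15 = $70,470
Taxable value = $70,470 − $48,000 = $22,470
Hospital District: $22,470 × 0.00123 = $27.6381
Linden USD: $22,470 × 0.024 = $539.28
Brackenridge County: $22,470 × 0.0084 = $188.748
Total = $27.6381 + $539.28 + $188.748 = $755.6661

$756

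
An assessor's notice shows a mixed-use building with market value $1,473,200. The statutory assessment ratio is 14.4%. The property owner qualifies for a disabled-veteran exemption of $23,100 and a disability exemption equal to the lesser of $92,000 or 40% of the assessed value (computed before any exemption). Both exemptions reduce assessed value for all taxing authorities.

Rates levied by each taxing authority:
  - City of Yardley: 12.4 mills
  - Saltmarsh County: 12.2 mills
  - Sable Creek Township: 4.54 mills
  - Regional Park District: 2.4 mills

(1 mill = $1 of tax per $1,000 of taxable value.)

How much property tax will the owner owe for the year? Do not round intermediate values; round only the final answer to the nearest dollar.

$3,286

Assessed value = $1,473,200 × 0.144 = $212,140.8
Disability exemption = min($92,000, 40% × $212,140.8) = min($92,000, $84,856.32) = $84,856.32 (percentage binds)
Taxable value = $212,140.8 − $23,100 − $84,856.32 = $104,184.48
City of Yardley: $104,184.48 × 0.0124 = $1,291.887552
Saltmarsh County: $104,184.48 × 0.0122 = $1,271.050656
Sable Creek Township: $104,184.48 × 0.00454 = $472.9975392
Regional Park District: $104,184.48 × 0.0024 = $250.042752
Total = $3,285.9784992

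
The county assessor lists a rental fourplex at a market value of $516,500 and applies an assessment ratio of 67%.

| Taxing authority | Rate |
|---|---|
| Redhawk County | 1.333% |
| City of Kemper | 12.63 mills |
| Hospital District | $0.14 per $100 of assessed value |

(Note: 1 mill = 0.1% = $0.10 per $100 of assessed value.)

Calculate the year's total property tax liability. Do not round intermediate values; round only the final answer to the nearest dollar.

Assessed value = $516,500 × 0.67 = $346,055
Redhawk County: $346,055 × 0.01333 = $4,612.91315
City of Kemper: $346,055 × 0.01263 = $4,370.67465
Hospital District: $346,055 × 0.0014 = $484.477
Total = $9,468.0648

$9,468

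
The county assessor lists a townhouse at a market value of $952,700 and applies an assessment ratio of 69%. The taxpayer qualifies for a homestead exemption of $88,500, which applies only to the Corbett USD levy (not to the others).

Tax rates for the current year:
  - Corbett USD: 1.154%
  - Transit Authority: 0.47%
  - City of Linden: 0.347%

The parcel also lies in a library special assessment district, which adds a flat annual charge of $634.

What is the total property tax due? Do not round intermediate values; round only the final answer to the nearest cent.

Assessed value = $952,700 × 0.69 = $657,363
Corbett USD: ($657,363 − $88,500) × 0.01154 = $568,863 × 0.01154 = $6,564.67902
Transit Authority: $657,363 × 0.0047 = $3,089.6061
City of Linden: $657,363 × 0.00347 = $2,281.04961
Levies subtotal = $11,935.33473
Total = $11,935.33473 + $634 = $12,569.33473

$12,569.33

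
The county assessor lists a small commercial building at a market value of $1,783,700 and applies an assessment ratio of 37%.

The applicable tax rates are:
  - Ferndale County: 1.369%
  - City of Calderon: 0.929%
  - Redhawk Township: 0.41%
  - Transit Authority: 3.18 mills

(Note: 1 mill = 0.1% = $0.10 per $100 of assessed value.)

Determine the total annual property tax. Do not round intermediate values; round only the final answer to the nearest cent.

Assessed value = $1,783,700 × 0.37 = $659,969
Ferndale County: $659,969 × 0.01369 = $9,034.97561
City of Calderon: $659,969 × 0.00929 = $6,131.11201
Redhawk Township: $659,969 × 0.0041 = $2,705.8729
Transit Authority: $659,969 × 0.00318 = $2,098.70142
Total = $19,970.66194

$19,970.66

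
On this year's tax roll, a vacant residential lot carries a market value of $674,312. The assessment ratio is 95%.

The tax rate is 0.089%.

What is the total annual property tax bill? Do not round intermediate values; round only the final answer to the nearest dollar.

Assessed value = $674,312 × 0.95 = $640,596.4
Tax = $640,596.4 × 0.00089 = $570.130796

$570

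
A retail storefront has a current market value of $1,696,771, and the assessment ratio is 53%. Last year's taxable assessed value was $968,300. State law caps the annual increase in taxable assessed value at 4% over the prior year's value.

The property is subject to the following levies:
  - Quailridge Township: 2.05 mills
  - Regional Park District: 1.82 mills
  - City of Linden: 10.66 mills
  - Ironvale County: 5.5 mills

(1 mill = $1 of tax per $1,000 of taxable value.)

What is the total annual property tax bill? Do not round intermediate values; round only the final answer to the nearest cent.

Uncapped assessed value = $1,696,771 × 0.53 = $899,288.63
Cap limit = $968,300 × 1.04 = $1,007,032
Taxable assessed value = min($899,288.63, $1,007,032) = $899,288.63 (cap does not bind)
Quailridge Township: $899,288.63 × 0.00205 = $1,843.5416915
Regional Park District: $899,288.63 × 0.00182 = $1,636.7053066
City of Linden: $899,288.63 × 0.01066 = $9,586.4167958
Ironvale County: $899,288.63 × 0.0055 = $4,946.087465
Total = $18,012.7512589

$18,012.75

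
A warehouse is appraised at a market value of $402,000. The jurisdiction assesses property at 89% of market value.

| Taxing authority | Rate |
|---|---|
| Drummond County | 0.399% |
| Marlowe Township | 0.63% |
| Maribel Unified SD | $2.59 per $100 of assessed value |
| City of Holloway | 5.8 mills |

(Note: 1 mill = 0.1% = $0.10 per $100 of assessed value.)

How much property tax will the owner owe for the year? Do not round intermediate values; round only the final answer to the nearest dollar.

Assessed value = $402,000 × 0.89 = $357,780
Drummond County: $357,780 × 0.00399 = $1,427.5422
Marlowe Township: $357,780 × 0.0063 = $2,254.014
Maribel Unified SD: $357,780 × 0.0259 = $9,266.502
City of Holloway: $357,780 × 0.0058 = $2,075.124
Total = $15,023.1822

$15,023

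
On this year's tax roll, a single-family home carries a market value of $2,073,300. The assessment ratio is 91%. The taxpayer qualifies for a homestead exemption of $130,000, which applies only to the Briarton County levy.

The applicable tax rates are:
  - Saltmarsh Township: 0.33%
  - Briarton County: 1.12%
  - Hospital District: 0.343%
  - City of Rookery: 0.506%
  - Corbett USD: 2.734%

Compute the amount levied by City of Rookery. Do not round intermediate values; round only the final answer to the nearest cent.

Assessed value = $2,073,300 × 0.91 = $1,886,703
City of Rookery taxable value = $1,886,703 (exemption does not apply)
City of Rookery levy = $1,886,703 × 0.00506 = $9,546.71718

$9,546.72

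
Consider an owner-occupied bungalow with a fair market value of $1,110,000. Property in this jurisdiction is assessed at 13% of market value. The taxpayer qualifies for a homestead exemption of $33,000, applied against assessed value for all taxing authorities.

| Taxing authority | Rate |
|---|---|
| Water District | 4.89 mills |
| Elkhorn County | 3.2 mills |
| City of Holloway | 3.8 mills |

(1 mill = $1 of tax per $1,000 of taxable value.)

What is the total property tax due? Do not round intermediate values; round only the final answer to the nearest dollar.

$1,323

Assessed value = $1,110,000 × 0.13 = $144,300
Taxable value = $144,300 − $33,000 = $111,300
Water District: $111,300 × 0.00489 = $544.257
Elkhorn County: $111,300 × 0.0032 = $356.16
City of Holloway: $111,300 × 0.0038 = $422.94
Total = $544.257 + $356.16 + $422.94 = $1,323.357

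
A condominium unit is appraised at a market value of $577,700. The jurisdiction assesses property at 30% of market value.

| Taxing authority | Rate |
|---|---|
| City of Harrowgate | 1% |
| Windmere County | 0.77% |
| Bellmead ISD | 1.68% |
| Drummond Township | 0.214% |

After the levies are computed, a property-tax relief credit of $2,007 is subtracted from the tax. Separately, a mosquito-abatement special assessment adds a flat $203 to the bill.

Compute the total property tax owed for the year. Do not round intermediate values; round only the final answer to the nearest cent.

$4,546.08

Assessed value = $577,700 × 0.3 = $173,310
City of Harrowgate: $173,310 × 0.01 = $1,733.1
Windmere County: $173,310 × 0.0077 = $1,334.487
Bellmead ISD: $173,310 × 0.0168 = $2,911.608
Drummond Township: $173,310 × 0.00214 = $370.8834
Levies subtotal = $6,350.0784
After credit = $6,350.0784 − $2,007 = $4,343.0784
Total = $4,343.0784 + $203 = $4,546.0784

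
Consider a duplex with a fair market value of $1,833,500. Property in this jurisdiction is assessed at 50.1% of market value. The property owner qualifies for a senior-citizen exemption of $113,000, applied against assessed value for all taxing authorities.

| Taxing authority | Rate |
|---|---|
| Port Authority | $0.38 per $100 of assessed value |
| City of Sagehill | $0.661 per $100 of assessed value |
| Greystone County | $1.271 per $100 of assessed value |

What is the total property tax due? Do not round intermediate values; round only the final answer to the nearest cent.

$18,625.09

Assessed value = $1,833,500 × 0.501 = $918,583.5
Taxable value = $918,583.5 − $113,000 = $805,583.5
Port Authority: $805,583.5 × 0.0038 = $3,061.2173
City of Sagehill: $805,583.5 × 0.00661 = $5,324.906935
Greystone County: $805,583.5 × 0.01271 = $10,238.966285
Total = $3,061.2173 + $5,324.906935 + $10,238.966285 = $18,625.09052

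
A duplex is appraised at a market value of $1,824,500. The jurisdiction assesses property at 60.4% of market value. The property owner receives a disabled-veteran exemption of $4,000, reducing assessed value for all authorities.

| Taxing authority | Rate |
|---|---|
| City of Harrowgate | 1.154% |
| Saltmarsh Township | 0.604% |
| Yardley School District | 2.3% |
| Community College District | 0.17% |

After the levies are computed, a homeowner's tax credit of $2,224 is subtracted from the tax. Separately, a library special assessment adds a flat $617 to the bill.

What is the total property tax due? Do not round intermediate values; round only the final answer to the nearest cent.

Assessed value = $1,824,500 × 0.604 = $1,101,998
Taxable value = $1,101,998 − $4,000 = $1,097,998
City of Harrowgate: $1,097,998 × 0.01154 = $12,670.89692
Saltmarsh Township: $1,097,998 × 0.00604 = $6,631.90792
Yardley School District: $1,097,998 × 0.023 = $25,253.954
Community College District: $1,097,998 × 0.0017 = $1,866.5966
Levies subtotal = $46,423.35544
After credit = $46,423.35544 − $2,224 = $44,199.35544
Total = $44,199.35544 + $617 = $44,816.35544

$44,816.36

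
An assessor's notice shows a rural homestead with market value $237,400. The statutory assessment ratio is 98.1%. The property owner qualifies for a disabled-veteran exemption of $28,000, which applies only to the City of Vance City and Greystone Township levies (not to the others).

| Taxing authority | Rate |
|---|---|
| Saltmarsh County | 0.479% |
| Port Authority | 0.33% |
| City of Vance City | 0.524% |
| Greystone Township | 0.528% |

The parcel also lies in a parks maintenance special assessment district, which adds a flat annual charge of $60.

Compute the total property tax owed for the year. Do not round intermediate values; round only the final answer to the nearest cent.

Assessed value = $237,400 × 0.981 = $232,889.4
Saltmarsh County: $232,889.4 × 0.00479 = $1,115.540226
Port Authority: $232,889.4 × 0.0033 = $768.53502
City of Vance City: ($232,889.4 − $28,000) × 0.00524 = $204,889.4 × 0.00524 = $1,073.620456
Greystone Township: ($232,889.4 − $28,000) × 0.00528 = $204,889.4 × 0.00528 = $1,081.816032
Levies subtotal = $4,039.511734
Total = $4,039.511734 + $60 = $4,099.511734

$4,099.51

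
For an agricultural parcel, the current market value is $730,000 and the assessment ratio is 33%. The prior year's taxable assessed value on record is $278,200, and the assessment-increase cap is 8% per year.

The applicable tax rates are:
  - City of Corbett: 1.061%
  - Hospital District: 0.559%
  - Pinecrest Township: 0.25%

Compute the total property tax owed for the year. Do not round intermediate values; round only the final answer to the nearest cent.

$4,504.83

Uncapped assessed value = $730,000 × 0.33 = $240,900
Cap limit = $278,200 × 1.08 = $300,456
Taxable assessed value = min($240,900, $300,456) = $240,900 (cap does not bind)
City of Corbett: $240,900 × 0.01061 = $2,555.949
Hospital District: $240,900 × 0.00559 = $1,346.631
Pinecrest Township: $240,900 × 0.0025 = $602.25
Total = $4,504.83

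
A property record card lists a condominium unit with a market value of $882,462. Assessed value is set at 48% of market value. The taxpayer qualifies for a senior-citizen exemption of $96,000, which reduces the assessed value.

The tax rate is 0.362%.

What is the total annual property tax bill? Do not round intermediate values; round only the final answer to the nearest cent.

$1,185.85

Assessed value = $882,462 × 0.48 = $423,581.76
Taxable value = $423,581.76 − $96,000 = $327,581.76
Tax = $327,581.76 × 0.00362 = $1,185.8459712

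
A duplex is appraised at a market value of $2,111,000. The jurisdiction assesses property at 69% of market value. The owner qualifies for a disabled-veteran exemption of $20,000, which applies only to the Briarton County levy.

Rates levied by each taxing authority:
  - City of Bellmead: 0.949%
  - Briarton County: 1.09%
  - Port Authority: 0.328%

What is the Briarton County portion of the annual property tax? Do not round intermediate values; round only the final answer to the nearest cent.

Assessed value = $2,111,000 × 0.69 = $1,456,590
Briarton County taxable value = $1,456,590 − $20,000 = $1,436,590
Briarton County levy = $1,436,590 × 0.0109 = $15,658.831

$15,658.83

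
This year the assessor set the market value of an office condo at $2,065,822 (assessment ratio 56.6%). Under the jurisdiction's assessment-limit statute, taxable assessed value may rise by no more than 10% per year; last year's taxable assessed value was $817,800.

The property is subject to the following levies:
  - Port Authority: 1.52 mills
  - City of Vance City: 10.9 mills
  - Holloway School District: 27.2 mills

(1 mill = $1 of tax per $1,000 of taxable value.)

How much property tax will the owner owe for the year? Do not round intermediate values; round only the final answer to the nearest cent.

$35,641.36

Uncapped assessed value = $2,065,822 × 0.566 = $1,169,255.252
Cap limit = $817,800 × 1.1 = $899,580
Taxable assessed value = min($1,169,255.252, $899,580) = $899,580 (cap binds)
Port Authority: $899,580 × 0.00152 = $1,367.3616
City of Vance City: $899,580 × 0.0109 = $9,805.422
Holloway School District: $899,580 × 0.0272 = $24,468.576
Total = $35,641.3596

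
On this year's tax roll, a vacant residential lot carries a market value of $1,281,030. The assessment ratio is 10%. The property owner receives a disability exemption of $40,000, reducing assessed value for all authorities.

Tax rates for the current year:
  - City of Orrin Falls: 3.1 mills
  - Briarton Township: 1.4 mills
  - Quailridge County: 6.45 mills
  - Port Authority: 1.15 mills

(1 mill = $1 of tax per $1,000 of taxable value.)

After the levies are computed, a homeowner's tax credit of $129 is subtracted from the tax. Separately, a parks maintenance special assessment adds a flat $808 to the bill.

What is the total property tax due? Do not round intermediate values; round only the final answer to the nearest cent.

$1,745.05

Assessed value = $1,281,030 × 0.1 = $128,103
Taxable value = $128,103 − $40,000 = $88,103
City of Orrin Falls: $88,103 × 0.0031 = $273.1193
Briarton Township: $88,103 × 0.0014 = $123.3442
Quailridge County: $88,103 × 0.00645 = $568.26435
Port Authority: $88,103 × 0.00115 = $101.31845
Levies subtotal = $1,066.0463
After credit = $1,066.0463 − $129 = $937.0463
Total = $937.0463 + $808 = $1,745.0463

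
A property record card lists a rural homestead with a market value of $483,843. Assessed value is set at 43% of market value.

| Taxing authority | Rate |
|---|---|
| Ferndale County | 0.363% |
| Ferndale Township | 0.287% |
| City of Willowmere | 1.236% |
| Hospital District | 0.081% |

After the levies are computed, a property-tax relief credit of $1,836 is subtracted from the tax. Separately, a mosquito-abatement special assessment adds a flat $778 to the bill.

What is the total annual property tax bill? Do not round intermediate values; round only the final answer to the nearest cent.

Assessed value = $483,843 × 0.43 = $208,052.49
Ferndale County: $208,052.49 × 0.00363 = $755.2305387
Ferndale Township: $208,052.49 × 0.00287 = $597.1106463
City of Willowmere: $208,052.49 × 0.01236 = $2,571.5287764
Hospital District: $208,052.49 × 0.00081 = $168.5225169
Levies subtotal = $4,092.3924783
After credit = $4,092.3924783 − $1,836 = $2,256.3924783
Total = $2,256.3924783 + $778 = $3,034.3924783

$3,034.39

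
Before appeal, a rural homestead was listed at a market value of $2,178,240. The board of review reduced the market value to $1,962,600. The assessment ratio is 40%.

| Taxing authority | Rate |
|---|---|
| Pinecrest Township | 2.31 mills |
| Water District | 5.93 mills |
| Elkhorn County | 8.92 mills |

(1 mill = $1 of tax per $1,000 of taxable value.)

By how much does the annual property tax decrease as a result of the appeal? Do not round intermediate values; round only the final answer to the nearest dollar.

$1,480

Old assessed value = $2,178,240 × 0.4 = $871,296
New assessed value = $1,962,600 × 0.4 = $785,040
Combined rate = 0.00231 + 0.00593 + 0.00892 = 0.01716
Old tax = $871,296 × 0.01716 = $14,951.43936
New tax = $785,040 × 0.01716 = $13,471.2864
Reduction = $14,951.43936 − $13,471.2864 = $1,480.15296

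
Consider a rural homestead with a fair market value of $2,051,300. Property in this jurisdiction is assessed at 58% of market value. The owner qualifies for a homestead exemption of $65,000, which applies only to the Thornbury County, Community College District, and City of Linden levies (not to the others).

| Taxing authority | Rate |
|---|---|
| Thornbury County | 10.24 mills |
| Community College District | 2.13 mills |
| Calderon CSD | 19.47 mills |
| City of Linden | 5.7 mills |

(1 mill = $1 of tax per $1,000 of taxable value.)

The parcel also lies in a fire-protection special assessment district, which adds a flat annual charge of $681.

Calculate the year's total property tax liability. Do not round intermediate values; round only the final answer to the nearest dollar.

Assessed value = $2,051,300 × 0.58 = $1,189,754
Thornbury County: ($1,189,754 − $65,000) × 0.01024 = $1,124,754 × 0.01024 = $11,517.48096
Community College District: ($1,189,754 − $65,000) × 0.00213 = $1,124,754 × 0.00213 = $2,395.72602
Calderon CSD: $1,189,754 × 0.01947 = $23,164.51038
City of Linden: ($1,189,754 − $65,000) × 0.0057 = $1,124,754 × 0.0057 = $6,411.0978
Levies subtotal = $43,488.81516
Total = $43,488.81516 + $681 = $44,169.81516

$44,170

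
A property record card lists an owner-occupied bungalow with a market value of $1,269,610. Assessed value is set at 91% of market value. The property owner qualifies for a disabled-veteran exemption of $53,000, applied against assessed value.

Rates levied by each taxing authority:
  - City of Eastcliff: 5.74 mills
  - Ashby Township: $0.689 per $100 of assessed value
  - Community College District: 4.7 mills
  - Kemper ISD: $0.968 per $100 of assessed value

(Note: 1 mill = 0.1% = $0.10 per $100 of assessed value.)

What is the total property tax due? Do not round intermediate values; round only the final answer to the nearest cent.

$29,774.34

Assessed value = $1,269,610 × 0.91 = $1,155,345.1
Taxable value = $1,155,345.1 − $53,000 = $1,102,345.1
City of Eastcliff: $1,102,345.1 × 0.00574 = $6,327.460874
Ashby Township: $1,102,345.1 × 0.00689 = $7,595.157739
Community College District: $1,102,345.1 × 0.0047 = $5,181.02197
Kemper ISD: $1,102,345.1 × 0.00968 = $10,670.700568
Total = $29,774.341151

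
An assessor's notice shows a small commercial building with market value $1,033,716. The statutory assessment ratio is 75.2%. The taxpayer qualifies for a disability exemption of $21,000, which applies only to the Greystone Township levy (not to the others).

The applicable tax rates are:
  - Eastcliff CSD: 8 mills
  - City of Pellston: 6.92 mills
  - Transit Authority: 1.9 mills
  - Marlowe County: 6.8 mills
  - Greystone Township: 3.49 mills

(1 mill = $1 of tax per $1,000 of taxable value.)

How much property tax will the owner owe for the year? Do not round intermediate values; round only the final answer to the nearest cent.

$21,000.79

Assessed value = $1,033,716 × 0.752 = $777,354.432
Eastcliff CSD: $777,354.432 × 0.008 = $6,218.835456
City of Pellston: $777,354.432 × 0.00692 = $5,379.29266944
Transit Authority: $777,354.432 × 0.0019 = $1,476.9734208
Marlowe County: $777,354.432 × 0.0068 = $5,286.0101376
Greystone Township: ($777,354.432 − $21,000) × 0.00349 = $756,354.432 × 0.00349 = $2,639.67696768
Total = $21,000.78865152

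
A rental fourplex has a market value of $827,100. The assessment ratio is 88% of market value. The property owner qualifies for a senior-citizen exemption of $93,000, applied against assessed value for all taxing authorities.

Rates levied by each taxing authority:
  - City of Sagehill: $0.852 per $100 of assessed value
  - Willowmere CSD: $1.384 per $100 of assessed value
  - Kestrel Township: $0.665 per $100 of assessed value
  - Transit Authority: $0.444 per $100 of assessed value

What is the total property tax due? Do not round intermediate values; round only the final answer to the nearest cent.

Assessed value = $827,100 × 0.88 = $727,848
Taxable value = $727,848 − $93,000 = $634,848
City of Sagehill: $634,848 × 0.00852 = $5,408.90496
Willowmere CSD: $634,848 × 0.01384 = $8,786.29632
Kestrel Township: $634,848 × 0.00665 = $4,221.7392
Transit Authority: $634,848 × 0.00444 = $2,818.72512
Total = $5,408.90496 + $8,786.29632 + $4,221.7392 + $2,818.72512 = $21,235.6656

$21,235.67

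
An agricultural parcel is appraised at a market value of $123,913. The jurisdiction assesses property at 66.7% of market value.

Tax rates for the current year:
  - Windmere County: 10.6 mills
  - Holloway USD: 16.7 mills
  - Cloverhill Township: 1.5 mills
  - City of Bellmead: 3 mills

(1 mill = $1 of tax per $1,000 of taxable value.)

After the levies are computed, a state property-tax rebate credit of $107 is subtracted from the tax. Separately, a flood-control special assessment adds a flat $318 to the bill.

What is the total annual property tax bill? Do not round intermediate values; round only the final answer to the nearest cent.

Assessed value = $123,913 × 0.667 = $82,649.971
Windmere County: $82,649.971 × 0.0106 = $876.0896926
Holloway USD: $82,649.971 × 0.0167 = $1,380.2545157
Cloverhill Township: $82,649.971 × 0.0015 = $123.9749565
City of Bellmead: $82,649.971 × 0.003 = $247.949913
Levies subtotal = $2,628.2690778
After credit = $2,628.2690778 − $107 = $2,521.2690778
Total = $2,521.2690778 + $318 = $2,839.2690778

$2,839.27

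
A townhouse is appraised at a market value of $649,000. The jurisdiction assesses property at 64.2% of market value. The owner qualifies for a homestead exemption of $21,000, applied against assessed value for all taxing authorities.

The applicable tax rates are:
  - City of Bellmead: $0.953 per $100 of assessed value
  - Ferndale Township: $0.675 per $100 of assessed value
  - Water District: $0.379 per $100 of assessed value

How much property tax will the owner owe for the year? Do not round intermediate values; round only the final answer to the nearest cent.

Assessed value = $649,000 × 0.642 = $416,658
Taxable value = $416,658 − $21,000 = $395,658
City of Bellmead: $395,658 × 0.00953 = $3,770.62074
Ferndale Township: $395,658 × 0.00675 = $2,670.6915
Water District: $395,658 × 0.00379 = $1,499.54382
Total = $3,770.62074 + $2,670.6915 + $1,499.54382 = $7,940.85606

$7,940.86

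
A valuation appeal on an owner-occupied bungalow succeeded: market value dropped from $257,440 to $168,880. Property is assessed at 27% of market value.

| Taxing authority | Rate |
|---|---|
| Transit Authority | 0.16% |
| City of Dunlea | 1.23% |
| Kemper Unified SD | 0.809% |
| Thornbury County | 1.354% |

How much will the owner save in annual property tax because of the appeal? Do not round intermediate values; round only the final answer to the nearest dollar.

$850

Old assessed value = $257,440 × 0.27 = $69,508.8
New assessed value = $168,880 × 0.27 = $45,597.6
Combined rate = 0.0016 + 0.0123 + 0.00809 + 0.01354 = 0.03553
Old tax = $69,508.8 × 0.03553 = $2,469.647664
New tax = $45,597.6 × 0.03553 = $1,620.082728
Reduction = $2,469.647664 − $1,620.082728 = $849.564936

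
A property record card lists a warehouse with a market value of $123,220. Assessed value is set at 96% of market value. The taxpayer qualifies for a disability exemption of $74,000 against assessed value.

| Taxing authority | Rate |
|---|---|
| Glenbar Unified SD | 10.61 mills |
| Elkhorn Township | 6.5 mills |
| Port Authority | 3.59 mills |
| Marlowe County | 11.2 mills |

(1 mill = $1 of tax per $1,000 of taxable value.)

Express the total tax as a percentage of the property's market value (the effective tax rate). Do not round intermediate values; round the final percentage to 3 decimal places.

1.147%

Assessed value = $123,220 × 0.96 = $118,291.2
Taxable value = $118,291.2 − $74,000 = $44,291.2
Glenbar Unified SD: $44,291.2 × 0.01061 = $469.929632
Elkhorn Township: $44,291.2 × 0.0065 = $287.8928
Port Authority: $44,291.2 × 0.00359 = $159.005408
Marlowe County: $44,291.2 × 0.0112 = $496.06144
Total tax = $1,412.88928
Effective rate = $1,412.88928 ÷ $123,220 = 1.147% of market value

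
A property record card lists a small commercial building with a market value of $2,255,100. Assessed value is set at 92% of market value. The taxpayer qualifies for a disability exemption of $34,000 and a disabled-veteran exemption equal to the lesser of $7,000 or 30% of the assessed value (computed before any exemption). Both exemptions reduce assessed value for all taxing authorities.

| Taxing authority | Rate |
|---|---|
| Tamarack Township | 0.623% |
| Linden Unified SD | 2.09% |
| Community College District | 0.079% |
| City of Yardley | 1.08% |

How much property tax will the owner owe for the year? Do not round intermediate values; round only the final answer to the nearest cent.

$78,744.55

Assessed value = $2,255,100 × 0.92 = $2,074,692
Disabled-veteran exemption = min($7,000, 30% × $2,074,692) = min($7,000, $622,407.6) = $7,000 (dollar cap binds)
Taxable value = $2,074,692 − $34,000 − $7,000 = $2,033,692
Tamarack Township: $2,033,692 × 0.00623 = $12,669.90116
Linden Unified SD: $2,033,692 × 0.0209 = $42,504.1628
Community College District: $2,033,692 × 0.00079 = $1,606.61668
City of Yardley: $2,033,692 × 0.0108 = $21,963.8736
Total = $78,744.55424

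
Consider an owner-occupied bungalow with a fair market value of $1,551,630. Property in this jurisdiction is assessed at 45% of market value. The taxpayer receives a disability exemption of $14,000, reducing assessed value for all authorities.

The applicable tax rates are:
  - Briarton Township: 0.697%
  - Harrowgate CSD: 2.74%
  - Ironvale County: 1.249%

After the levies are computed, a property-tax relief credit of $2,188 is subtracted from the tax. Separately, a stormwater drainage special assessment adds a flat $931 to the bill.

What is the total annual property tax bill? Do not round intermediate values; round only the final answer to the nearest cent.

Assessed value = $1,551,630 × 0.45 = $698,233.5
Taxable value = $698,233.5 − $14,000 = $684,233.5
Briarton Township: $684,233.5 × 0.00697 = $4,769.107495
Harrowgate CSD: $684,233.5 × 0.0274 = $18,747.9979
Ironvale County: $684,233.5 × 0.01249 = $8,546.076415
Levies subtotal = $32,063.18181
After credit = $32,063.18181 − $2,188 = $29,875.18181
Total = $29,875.18181 + $931 = $30,806.18181

$30,806.18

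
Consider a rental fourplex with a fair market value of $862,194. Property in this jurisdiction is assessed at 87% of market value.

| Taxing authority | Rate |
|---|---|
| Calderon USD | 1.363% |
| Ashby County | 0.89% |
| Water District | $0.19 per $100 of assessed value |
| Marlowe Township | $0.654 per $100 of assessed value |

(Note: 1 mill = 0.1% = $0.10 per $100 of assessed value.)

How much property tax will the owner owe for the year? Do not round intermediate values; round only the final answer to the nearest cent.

Assessed value = $862,194 × 0.87 = $750,108.78
Calderon USD: $750,108.78 × 0.01363 = $10,223.9826714
Ashby County: $750,108.78 × 0.0089 = $6,675.968142
Water District: $750,108.78 × 0.0019 = $1,425.206682
Marlowe Township: $750,108.78 × 0.00654 = $4,905.7114212
Total = $23,230.8689166

$23,230.87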